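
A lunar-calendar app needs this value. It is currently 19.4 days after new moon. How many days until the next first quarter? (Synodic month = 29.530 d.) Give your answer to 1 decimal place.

17.5 days

First quarter occurs at elongation 90°, i.e. at age 29.530 × 90/360 = 7.383 d.
This lunation's first quarter (7.383 d) has passed, so add one period: 36.913 − 19.4 = 17.513 days.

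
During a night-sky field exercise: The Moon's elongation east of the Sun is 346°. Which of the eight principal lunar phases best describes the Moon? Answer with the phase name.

new moon

The new moon sector spans roughly -22°–22°; 346° falls inside it.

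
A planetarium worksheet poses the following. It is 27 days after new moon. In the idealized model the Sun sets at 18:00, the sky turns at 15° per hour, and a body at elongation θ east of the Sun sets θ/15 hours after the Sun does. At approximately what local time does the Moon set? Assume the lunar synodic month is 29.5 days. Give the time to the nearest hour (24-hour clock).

Elongation θ = 360° × 27/29.5 ≈ 329.5°.
Delay after the Sun = 329.5° / (15°/h) ≈ 21.97 h.
18:00 + 21.97 h ≈ 15:58 → 16:00 to the nearest hour.

16:00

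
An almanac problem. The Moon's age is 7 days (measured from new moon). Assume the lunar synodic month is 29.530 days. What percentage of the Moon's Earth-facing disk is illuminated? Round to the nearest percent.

46%

Elongation θ = 360° × 7/29.530 ≈ 85.3°.
Illuminated fraction = (1 − cos 85.3°)/2 = (1 − 0.081)/2 ≈ 0.459, so 46%.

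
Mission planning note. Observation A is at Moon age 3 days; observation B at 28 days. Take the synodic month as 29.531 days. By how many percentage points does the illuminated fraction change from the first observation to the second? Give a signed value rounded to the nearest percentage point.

θ₁ = 360° × 3/29.531 = 36.6°, f₁ = (1 − cos θ₁)/2 = 0.098.
θ₂ = 360° × 28/29.531 = 341.3°, f₂ = (1 − cos θ₂)/2 = 0.026.
Change = f₂ − f₁ = -0.072 → -7 percentage points.

-7 pp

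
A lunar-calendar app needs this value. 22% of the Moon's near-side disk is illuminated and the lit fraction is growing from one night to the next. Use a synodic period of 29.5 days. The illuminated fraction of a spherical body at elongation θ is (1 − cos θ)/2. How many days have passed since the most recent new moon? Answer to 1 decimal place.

cos θ = 1 − 2f = 0.560, giving a principal value of 55.9°.
Waxing ⇒ before full, so θ = 55.9°.
Age = 29.5 × 55.9°/360° ≈ 4.58 days.

4.6 days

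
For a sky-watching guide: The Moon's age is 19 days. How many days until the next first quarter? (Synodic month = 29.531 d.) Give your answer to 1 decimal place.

17.9 days

First quarter occurs at elongation 90°, i.e. at age 29.531 × 90/360 = 7.383 d.
This lunation's first quarter (7.383 d) has passed, so add one period: 36.914 − 19 = 17.914 days.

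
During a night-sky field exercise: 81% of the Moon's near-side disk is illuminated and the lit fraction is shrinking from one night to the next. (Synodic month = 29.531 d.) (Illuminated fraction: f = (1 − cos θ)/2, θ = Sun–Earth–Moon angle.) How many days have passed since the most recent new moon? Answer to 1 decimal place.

From f = (1 − cos θ)/2: cos θ = 1 − 2×0.81 = -0.620; arccos → 128.3°.
Since the Moon is past full (waning), take the reflex angle: θ = 360° − 128.3° = 231.7°.
Age = 29.531 × 231.7°/360° ≈ 19.01 days.

19.0 days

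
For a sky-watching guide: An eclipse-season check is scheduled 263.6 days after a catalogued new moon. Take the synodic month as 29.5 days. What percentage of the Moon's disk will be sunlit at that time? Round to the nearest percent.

Reduce mod P: 263.6 − 8×29.5 = 27.60 d into the current lunation.
Elongation θ = 360° × 27.60/29.5 ≈ 336.8°.
Illuminated fraction = (1 − cos 336.8°)/2 = (1 − 0.919)/2 ≈ 0.040, so 4%.

4%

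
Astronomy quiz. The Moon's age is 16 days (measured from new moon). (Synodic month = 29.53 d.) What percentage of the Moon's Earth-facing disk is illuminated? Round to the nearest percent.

The Moon has covered 16/29.53 of its cycle, so θ ≈ 360° × 16/29.53 = 195.1°.
cos 195.1° = (-0.966), so f = (1 − (-0.966))/2 = 0.983, so 98%.

98%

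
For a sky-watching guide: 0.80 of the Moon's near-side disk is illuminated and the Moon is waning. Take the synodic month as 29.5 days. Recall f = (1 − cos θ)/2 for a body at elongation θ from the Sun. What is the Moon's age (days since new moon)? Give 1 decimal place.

From f = (1 − cos θ)/2: cos θ = 1 − 2×0.80 = -0.600; arccos → 126.9°.
Since the Moon is past full (waning), take the reflex angle: θ = 360° − 126.9° = 233.1°.
That fraction of the synodic month is 233.1/360 × 29.5 d ≈ 19.10 d.

19.1 days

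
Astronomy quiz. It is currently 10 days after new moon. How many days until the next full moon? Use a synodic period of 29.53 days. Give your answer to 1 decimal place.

4.8 days

Full moon occurs at elongation 180°, i.e. at age 29.53 × 180/360 = 14.765 d.
That is 14.765 − 10 = 4.765 days ahead.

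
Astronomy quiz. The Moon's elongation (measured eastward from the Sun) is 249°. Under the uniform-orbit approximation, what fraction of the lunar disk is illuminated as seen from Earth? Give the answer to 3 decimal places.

Half-versine of 249°: (1 − (-0.358))/2 = 0.679.

0.679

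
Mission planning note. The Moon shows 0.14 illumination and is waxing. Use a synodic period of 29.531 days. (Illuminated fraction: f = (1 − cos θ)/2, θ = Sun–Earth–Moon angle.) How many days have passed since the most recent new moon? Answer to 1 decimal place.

3.6 days

cos θ = 1 − 2f = 0.720, giving a principal value of 43.9°.
Before full moon the principal value applies: θ = 43.9°.
At 360°/29.531 d per day, 43.9° corresponds to 3.60 days.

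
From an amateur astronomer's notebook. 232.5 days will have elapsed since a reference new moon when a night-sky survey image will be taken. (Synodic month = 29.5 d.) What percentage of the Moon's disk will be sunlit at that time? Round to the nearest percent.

232.5/29.5 = 7.881 lunations, so 7 complete cycles and 26.00 d into the next.
Phase angle: θ = 360°·(26.00 d)/(29.5 d) = 317.3°.
cos 317.3° = 0.735, so f = (1 − 0.735)/2 = 0.133, so 13%.

13%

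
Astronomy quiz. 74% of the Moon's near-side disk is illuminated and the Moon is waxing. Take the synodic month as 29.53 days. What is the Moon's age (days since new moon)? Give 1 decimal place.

9.7 days

Invert f = (1 − cos θ)/2 to get cos θ = 1 − 2(0.74) = -0.480, hence θ₀ = arccos -0.480 = 118.7°.
Waxing ⇒ before full, so θ = 118.7°.
Age = 29.53 × 118.7°/360° ≈ 9.74 days.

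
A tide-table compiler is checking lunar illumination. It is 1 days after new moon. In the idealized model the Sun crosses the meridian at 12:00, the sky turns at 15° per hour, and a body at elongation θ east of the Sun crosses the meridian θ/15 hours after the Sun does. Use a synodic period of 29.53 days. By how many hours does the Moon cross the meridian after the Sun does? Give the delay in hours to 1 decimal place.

Phase angle: θ = 360°·(1 d)/(29.53 d) = 12.2°.
At 15° of sky rotation per hour, 12.2° corresponds to a 0.81 h lag.
So the Moon crosses the meridian 0.81 h after the Sun.

0.8 h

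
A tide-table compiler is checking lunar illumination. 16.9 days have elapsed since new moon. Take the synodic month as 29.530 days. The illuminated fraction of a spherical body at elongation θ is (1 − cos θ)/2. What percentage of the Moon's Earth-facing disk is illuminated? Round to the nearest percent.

95%

The Moon has covered 16.9/29.530 of its cycle, so θ ≈ 360° × 16.9/29.530 = 206.0°.
With cos θ = (-0.899), the lit fraction is (1 − (-0.899))/2 ≈ 0.949, so 95%.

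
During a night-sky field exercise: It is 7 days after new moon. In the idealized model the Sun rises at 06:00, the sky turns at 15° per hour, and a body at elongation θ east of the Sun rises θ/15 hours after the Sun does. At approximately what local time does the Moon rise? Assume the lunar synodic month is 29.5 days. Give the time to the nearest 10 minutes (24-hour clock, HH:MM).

11:40

Elongation θ = 360° × 7/29.5 ≈ 85.4°.
The Moon trails the Sun by θ/15 = 85.4/15 ≈ 5.69 hours.
06:00 + 5.695 h ≈ 11:42 → 11:40 to the nearest ten minutes.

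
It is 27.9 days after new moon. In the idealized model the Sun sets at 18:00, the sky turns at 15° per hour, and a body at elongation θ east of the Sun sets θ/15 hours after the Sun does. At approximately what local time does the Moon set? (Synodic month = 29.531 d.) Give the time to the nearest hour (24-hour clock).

17:00

The Moon has covered 27.9/29.531 of its cycle, so θ ≈ 360° × 27.9/29.531 = 340.1°.
At 15° of sky rotation per hour, 340.1° corresponds to a 22.67 h lag.
18:00 + 22.67 h ≈ 16:40 → 17:00 to the nearest hour.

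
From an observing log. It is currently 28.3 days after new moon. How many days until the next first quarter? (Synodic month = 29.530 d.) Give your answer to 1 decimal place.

First quarter occurs at elongation 90°, i.e. at age 29.530 × 90/360 = 7.383 d.
Already past this cycle's first quarter; the next is at 7.383 + 29.530 = 36.913 d, so 36.913 − 28.3 = 8.613 days.

8.6 days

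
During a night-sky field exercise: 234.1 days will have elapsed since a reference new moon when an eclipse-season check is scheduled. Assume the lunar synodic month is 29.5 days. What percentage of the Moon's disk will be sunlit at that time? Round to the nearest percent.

234.1 d spans 7 complete synodic months (7 × 29.5 = 206.50 d) plus 27.60 d.
Phase angle: θ = 360°·(27.60 d)/(29.5 d) = 336.8°.
Illuminated fraction = (1 − cos 336.8°)/2 = (1 − 0.919)/2 ≈ 0.040, so 4%.

4%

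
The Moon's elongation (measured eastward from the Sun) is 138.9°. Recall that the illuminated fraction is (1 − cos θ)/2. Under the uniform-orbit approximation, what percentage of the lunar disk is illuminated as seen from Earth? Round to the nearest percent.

Half-versine of 138.9°: (1 − (-0.754))/2 = 0.877, i.e. 88%.

88%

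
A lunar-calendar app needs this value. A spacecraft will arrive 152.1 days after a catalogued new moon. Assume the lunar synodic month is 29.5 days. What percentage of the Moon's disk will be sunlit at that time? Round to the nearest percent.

152.1/29.5 = 5.156 lunations, so 5 complete cycles and 4.60 d into the next.
Phase angle: θ = 360°·(4.60 d)/(29.5 d) = 56.1°.
cos 56.1° = 0.557, so f = (1 − 0.557)/2 = 0.221, so 22%.

22%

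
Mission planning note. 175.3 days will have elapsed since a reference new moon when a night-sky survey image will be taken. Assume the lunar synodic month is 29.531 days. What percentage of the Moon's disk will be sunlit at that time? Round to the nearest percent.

Reduce mod P: 175.3 − 5×29.531 = 27.65 d into the current lunation.
Phase angle: θ = 360°·(27.65 d)/(29.531 d) = 337.0°.
Illuminated fraction = (1 − cos 337.0°)/2 = (1 − 0.921)/2 ≈ 0.040, so 4%.

4%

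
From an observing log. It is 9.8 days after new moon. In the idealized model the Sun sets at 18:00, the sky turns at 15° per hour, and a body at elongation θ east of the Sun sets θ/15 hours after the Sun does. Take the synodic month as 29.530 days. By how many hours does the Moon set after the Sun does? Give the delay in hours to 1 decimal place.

The Moon has covered 9.8/29.530 of its cycle, so θ ≈ 360° × 9.8/29.530 = 119.5°.
At 15° of sky rotation per hour, 119.5° corresponds to a 7.96 h lag.
So the Moon sets 7.96 h after the Sun.

8.0 h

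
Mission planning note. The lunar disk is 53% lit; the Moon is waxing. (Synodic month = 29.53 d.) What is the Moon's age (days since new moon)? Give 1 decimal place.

7.7 days

Invert f = (1 − cos θ)/2 to get cos θ = 1 − 2(0.53) = -0.060, hence θ₀ = arccos -0.060 = 93.4°.
Before full moon the principal value applies: θ = 93.4°.
At 360°/29.53 d per day, 93.4° corresponds to 7.66 days.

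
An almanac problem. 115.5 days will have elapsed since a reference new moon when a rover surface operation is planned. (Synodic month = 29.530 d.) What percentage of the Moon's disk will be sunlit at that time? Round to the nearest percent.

115.5 d spans 3 complete synodic months (3 × 29.530 = 88.59 d) plus 26.91 d.
Phase angle: θ = 360°·(26.91 d)/(29.530 d) = 328.1°.
With cos θ = 0.849, the lit fraction is (1 − 0.849)/2 ≈ 0.076, so 8%.

8%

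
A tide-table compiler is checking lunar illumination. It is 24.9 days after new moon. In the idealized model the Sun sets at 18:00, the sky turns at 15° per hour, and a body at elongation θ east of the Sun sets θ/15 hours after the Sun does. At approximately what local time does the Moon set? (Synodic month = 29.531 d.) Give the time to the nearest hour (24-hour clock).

14:00

The Moon has covered 24.9/29.531 of its cycle, so θ ≈ 360° × 24.9/29.531 = 303.5°.
Delay after the Sun = 303.5° / (15°/h) ≈ 20.24 h.
18:00 + 20.24 h ≈ 14:14 → 14:00 to the nearest hour.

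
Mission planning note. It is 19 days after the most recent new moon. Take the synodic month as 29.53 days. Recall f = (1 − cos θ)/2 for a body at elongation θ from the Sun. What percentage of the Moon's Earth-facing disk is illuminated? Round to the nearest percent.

Phase angle: θ = 360°·(19 d)/(29.53 d) = 231.6°.
Illuminated fraction = (1 − cos 231.6°)/2 = (1 − (-0.621))/2 ≈ 0.810, so 81%.

81%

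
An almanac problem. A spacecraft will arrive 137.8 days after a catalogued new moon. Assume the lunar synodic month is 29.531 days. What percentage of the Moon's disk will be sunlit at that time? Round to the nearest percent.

75%

137.8/29.531 = 4.666 lunations, so 4 complete cycles and 19.68 d into the next.
The Moon has covered 19.68/29.531 of its cycle, so θ ≈ 360° × 19.68/29.531 = 239.9°.
With cos θ = (-0.502), the lit fraction is (1 − (-0.502))/2 ≈ 0.751, so 75%.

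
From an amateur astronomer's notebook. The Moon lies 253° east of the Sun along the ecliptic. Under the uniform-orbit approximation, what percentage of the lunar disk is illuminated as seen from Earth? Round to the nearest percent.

65%

f = (1 − cos 253°)/2 = (1 − (-0.292))/2 ≈ 0.646, i.e. 65%.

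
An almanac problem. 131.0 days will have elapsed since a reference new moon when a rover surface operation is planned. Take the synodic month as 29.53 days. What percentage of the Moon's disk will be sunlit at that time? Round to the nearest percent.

96%

Reduce mod P: 131.0 − 4×29.53 = 12.88 d into the current lunation.
Phase angle: θ = 360°·(12.88 d)/(29.53 d) = 157.0°.
With cos θ = (-0.921), the lit fraction is (1 − (-0.921))/2 ≈ 0.960, so 96%.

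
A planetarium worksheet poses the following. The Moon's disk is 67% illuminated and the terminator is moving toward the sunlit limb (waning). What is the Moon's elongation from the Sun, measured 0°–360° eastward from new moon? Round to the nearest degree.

From f = (1 − cos θ)/2: cos θ = 1 − 2×0.67 = -0.340; arccos → 109.9°.
Waning ⇒ past full, so θ = 360° − 109.9° = 250.1°.

250°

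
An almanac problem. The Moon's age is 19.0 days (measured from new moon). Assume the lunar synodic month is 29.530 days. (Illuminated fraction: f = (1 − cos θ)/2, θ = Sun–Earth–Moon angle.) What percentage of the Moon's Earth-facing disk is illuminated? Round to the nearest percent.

The Moon has covered 19.0/29.530 of its cycle, so θ ≈ 360° × 19.0/29.530 = 231.6°.
Illuminated fraction = (1 − cos 231.6°)/2 = (1 − (-0.621))/2 ≈ 0.810, so 81%.

81%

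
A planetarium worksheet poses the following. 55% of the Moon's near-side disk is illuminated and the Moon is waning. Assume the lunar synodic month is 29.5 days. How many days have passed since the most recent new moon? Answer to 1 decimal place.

21.7 days

From f = (1 − cos θ)/2: cos θ = 1 − 2×0.55 = -0.100; arccos → 95.7°.
Waning ⇒ past full, so θ = 360° − 95.7° = 264.3°.
Age = 29.5 × 264.3°/360° ≈ 21.65 days.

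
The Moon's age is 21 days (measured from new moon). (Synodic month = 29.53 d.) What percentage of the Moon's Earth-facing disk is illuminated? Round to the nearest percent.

62%

Phase angle: θ = 360°·(21 d)/(29.53 d) = 256.0°.
With cos θ = (-0.242), the lit fraction is (1 − (-0.242))/2 ≈ 0.621, so 62%.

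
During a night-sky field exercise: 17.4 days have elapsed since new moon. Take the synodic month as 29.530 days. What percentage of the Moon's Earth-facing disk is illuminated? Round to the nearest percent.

92%

Phase angle: θ = 360°·(17.4 d)/(29.530 d) = 212.1°.
With cos θ = (-0.847), the lit fraction is (1 − (-0.847))/2 ≈ 0.923, so 92%.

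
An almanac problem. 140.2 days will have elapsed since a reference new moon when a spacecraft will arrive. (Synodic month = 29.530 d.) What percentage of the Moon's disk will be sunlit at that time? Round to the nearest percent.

51%

Reduce mod P: 140.2 − 4×29.530 = 22.08 d into the current lunation.
The Moon has covered 22.08/29.530 of its cycle, so θ ≈ 360° × 22.08/29.530 = 269.2°.
Illuminated fraction = (1 − cos 269.2°)/2 = (1 − (-0.014))/2 ≈ 0.507, so 51%.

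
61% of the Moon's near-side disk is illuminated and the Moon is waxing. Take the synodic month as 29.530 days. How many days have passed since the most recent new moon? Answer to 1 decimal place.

8.4 days

cos θ = 1 − 2f = -0.220, giving a principal value of 102.7°.
Before full moon the principal value applies: θ = 102.7°.
Age = 29.530 × 102.7°/360° ≈ 8.42 days.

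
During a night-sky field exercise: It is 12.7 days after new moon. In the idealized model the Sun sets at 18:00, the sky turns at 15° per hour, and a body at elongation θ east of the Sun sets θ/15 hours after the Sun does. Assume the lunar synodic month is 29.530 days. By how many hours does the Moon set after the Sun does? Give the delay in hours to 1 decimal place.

10.3 h

Phase angle: θ = 360°·(12.7 d)/(29.530 d) = 154.8°.
At 15° of sky rotation per hour, 154.8° corresponds to a 10.32 h lag.
So the Moon sets 10.32 h after the Sun.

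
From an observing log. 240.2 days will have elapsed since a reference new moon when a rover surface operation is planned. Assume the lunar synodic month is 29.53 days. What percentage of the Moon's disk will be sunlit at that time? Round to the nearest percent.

Reduce mod P: 240.2 − 8×29.53 = 3.96 d into the current lunation.
Phase angle: θ = 360°·(3.96 d)/(29.53 d) = 48.3°.
cos 48.3° = 0.666, so f = (1 − 0.666)/2 = 0.167, so 17%.

17%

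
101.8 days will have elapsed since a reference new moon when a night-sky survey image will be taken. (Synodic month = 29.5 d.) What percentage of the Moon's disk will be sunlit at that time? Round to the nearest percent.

98%

101.8 d spans 3 complete synodic months (3 × 29.5 = 88.50 d) plus 13.30 d.
The Moon has covered 13.30/29.5 of its cycle, so θ ≈ 360° × 13.30/29.5 = 162.3°.
cos 162.3° = (-0.953), so f = (1 − (-0.953))/2 = 0.976, so 98%.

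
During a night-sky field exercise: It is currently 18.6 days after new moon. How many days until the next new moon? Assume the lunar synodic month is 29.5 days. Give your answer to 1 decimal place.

The next new moon completes the synodic month: 29.5 − 18.6 = 10.900 days.

10.9 days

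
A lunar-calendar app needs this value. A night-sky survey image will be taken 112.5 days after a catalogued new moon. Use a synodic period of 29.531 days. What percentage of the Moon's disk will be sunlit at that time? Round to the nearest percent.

112.5 d spans 3 complete synodic months (3 × 29.531 = 88.59 d) plus 23.91 d.
Phase angle: θ = 360°·(23.91 d)/(29.531 d) = 291.4°.
Illuminated fraction = (1 − cos 291.4°)/2 = (1 − 0.366)/2 ≈ 0.317, so 32%.

32%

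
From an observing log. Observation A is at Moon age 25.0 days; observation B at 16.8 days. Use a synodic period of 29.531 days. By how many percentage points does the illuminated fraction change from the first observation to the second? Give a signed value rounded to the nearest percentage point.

First observation: θ = 360°·25.0/29.531 = 304.8°, so f = 0.215.
Second observation: θ = 204.8°, f = 0.954.
Δf = 0.954 − 0.215 = +0.739, i.e. +74 pp.

+74 pp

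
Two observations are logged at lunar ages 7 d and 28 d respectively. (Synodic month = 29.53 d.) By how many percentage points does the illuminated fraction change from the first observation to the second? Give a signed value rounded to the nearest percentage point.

θ₁ = 360° × 7/29.53 = 85.3°, f₁ = (1 − cos θ₁)/2 = 0.459.
θ₂ = 360° × 28/29.53 = 341.3°, f₂ = (1 − cos θ₂)/2 = 0.026.
Change = f₂ − f₁ = -0.433 → -43 percentage points.

-43 pp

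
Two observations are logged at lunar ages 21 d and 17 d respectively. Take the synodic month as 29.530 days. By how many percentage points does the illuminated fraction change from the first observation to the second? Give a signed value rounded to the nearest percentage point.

+32 pp

First observation: θ = 360°·21/29.530 = 256.0°, so f = 0.621.
Second observation: θ = 207.2°, f = 0.945.
Δf = 0.945 − 0.621 = +0.324, i.e. +32 pp.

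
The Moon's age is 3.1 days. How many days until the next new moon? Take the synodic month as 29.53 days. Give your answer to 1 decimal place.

One full lunation from the last new moon is 29.53 d; remaining = 29.53 − 3.1 = 26.430 d.

26.4 days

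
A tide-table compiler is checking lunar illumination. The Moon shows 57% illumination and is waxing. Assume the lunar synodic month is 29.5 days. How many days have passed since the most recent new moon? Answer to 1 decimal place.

8.0 days

From f = (1 − cos θ)/2: cos θ = 1 − 2×0.57 = -0.140; arccos → 98.0°.
Waxing ⇒ before full, so θ = 98.0°.
Age = 29.5 × 98.0°/360° ≈ 8.03 days.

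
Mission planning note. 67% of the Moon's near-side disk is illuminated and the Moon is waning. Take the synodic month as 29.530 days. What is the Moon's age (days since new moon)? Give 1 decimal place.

20.5 days

From f = (1 − cos θ)/2: cos θ = 1 − 2×0.67 = -0.340; arccos → 109.9°.
Waning ⇒ past full, so θ = 360° − 109.9° = 250.1°.
That fraction of the synodic month is 250.1/360 × 29.530 d ≈ 20.52 d.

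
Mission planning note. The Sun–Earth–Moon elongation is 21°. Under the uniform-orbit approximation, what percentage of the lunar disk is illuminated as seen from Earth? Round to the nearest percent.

Half-versine of 21°: (1 − 0.934)/2 = 0.033, i.e. 3%.

3%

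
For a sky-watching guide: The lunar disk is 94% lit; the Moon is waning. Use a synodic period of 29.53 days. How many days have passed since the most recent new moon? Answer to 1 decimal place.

Invert f = (1 − cos θ)/2 to get cos θ = 1 − 2(0.94) = -0.880, hence θ₀ = arccos -0.880 = 151.6°.
Since the Moon is past full (waning), take the reflex angle: θ = 360° − 151.6° = 208.4°.
That fraction of the synodic month is 208.4/360 × 29.53 d ≈ 17.09 d.

17.1 days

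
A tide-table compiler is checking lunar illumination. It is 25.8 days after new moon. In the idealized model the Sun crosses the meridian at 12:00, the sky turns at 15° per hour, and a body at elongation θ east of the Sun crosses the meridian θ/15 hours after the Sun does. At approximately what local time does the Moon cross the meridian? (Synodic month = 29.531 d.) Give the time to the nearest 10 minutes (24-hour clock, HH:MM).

Elongation θ = 360° × 25.8/29.531 ≈ 314.5°.
Delay after the Sun = 314.5° / (15°/h) ≈ 20.97 h.
12:00 + 20.968 h ≈ 08:58 → 09:00 to the nearest ten minutes.

09:00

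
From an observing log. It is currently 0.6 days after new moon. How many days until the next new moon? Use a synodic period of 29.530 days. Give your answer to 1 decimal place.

One full lunation from the last new moon is 29.530 d; remaining = 29.530 − 0.6 = 28.930 d.

28.9 days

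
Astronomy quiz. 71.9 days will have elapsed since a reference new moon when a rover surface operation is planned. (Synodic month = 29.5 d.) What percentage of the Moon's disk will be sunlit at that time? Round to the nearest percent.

96%

71.9 d spans 2 complete synodic months (2 × 29.5 = 59.00 d) plus 12.90 d.
Elongation θ = 360° × 12.90/29.5 ≈ 157.4°.
With cos θ = (-0.923), the lit fraction is (1 − (-0.923))/2 ≈ 0.962, so 96%.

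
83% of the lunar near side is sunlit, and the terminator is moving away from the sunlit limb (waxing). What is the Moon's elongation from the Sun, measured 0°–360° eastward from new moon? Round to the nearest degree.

Invert f = (1 − cos θ)/2 to get cos θ = 1 − 2(0.83) = -0.660, hence θ₀ = arccos -0.660 = 131.3°.
Before full moon the principal value applies: θ = 131.3°.

131°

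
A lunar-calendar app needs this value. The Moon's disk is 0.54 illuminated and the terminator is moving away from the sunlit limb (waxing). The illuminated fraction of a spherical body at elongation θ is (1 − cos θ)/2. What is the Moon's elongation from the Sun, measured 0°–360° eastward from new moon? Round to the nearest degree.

95°

Invert f = (1 − cos θ)/2 to get cos θ = 1 − 2(0.54) = -0.080, hence θ₀ = arccos -0.080 = 94.6°.
Before full moon the principal value applies: θ = 94.6°.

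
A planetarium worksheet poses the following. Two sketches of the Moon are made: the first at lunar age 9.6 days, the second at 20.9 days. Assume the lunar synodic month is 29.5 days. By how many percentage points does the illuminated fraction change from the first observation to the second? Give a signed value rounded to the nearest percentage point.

θ₁ = 360° × 9.6/29.5 = 117.2°, f₁ = (1 − cos θ₁)/2 = 0.728.
θ₂ = 360° × 20.9/29.5 = 255.1°, f₂ = (1 − cos θ₂)/2 = 0.629.
Change = f₂ − f₁ = -0.099 → -10 percentage points.

-10 percentage points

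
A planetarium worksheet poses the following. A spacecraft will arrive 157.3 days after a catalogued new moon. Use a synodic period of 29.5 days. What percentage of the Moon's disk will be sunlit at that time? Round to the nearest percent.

157.3/29.5 = 5.332 lunations, so 5 complete cycles and 9.80 d into the next.
The Moon has covered 9.80/29.5 of its cycle, so θ ≈ 360° × 9.80/29.5 = 119.6°.
With cos θ = (-0.494), the lit fraction is (1 − (-0.494))/2 ≈ 0.747, so 75%.

75%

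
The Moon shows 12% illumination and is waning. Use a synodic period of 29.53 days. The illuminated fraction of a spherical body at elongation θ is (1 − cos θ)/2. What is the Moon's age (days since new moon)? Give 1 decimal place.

From f = (1 − cos θ)/2: cos θ = 1 − 2×0.12 = 0.760; arccos → 40.5°.
A waning Moon lies in 180°–360°, so θ = 360° − 40.5° = 319.5°.
At 360°/29.53 d per day, 319.5° corresponds to 26.20 days.

26.2 days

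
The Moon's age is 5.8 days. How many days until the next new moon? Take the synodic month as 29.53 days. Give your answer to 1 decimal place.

23.7 days

One full lunation from the last new moon is 29.53 d; remaining = 29.53 − 5.8 = 23.730 d.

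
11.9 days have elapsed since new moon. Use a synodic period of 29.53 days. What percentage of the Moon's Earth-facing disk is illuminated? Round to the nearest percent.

91%

Phase angle: θ = 360°·(11.9 d)/(29.53 d) = 145.1°.
cos 145.1° = (-0.820), so f = (1 − (-0.820))/2 = 0.910, so 91%.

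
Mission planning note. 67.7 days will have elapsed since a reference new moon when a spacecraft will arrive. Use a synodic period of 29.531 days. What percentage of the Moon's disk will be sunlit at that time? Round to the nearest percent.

67.7/29.531 = 2.293 lunations, so 2 complete cycles and 8.64 d into the next.
Phase angle: θ = 360°·(8.64 d)/(29.531 d) = 105.3°.
cos 105.3° = (-0.264), so f = (1 − (-0.264))/2 = 0.632, so 63%.

63%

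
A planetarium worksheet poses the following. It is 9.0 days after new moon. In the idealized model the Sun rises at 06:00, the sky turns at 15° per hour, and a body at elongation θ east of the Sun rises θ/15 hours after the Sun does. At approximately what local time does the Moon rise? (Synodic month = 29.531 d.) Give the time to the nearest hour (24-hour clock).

13:00

Phase angle: θ = 360°·(9.0 d)/(29.531 d) = 109.7°.
At 15° of sky rotation per hour, 109.7° corresponds to a 7.31 h lag.
06:00 + 7.31 h ≈ 13:19 → 13:00 to the nearest hour.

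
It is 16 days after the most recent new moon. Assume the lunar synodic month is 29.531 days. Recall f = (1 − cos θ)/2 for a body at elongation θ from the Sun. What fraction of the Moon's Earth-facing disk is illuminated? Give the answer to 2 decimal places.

0.98

Phase angle: θ = 360°·(16 d)/(29.531 d) = 195.0°.
cos 195.0° = (-0.966), so f = (1 − (-0.966))/2 = 0.983.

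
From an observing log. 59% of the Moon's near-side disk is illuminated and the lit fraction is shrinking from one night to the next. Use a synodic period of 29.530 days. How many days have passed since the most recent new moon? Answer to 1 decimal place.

21.3 days

From f = (1 − cos θ)/2: cos θ = 1 − 2×0.59 = -0.180; arccos → 100.4°.
Waning ⇒ past full, so θ = 360° − 100.4° = 259.6°.
Age = 29.530 × 259.6°/360° ≈ 21.30 days.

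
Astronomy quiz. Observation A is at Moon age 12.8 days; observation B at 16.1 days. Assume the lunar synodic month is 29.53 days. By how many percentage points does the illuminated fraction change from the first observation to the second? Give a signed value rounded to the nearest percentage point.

First observation: θ = 360°·12.8/29.53 = 156.0°, so f = 0.957.
Second observation: θ = 196.3°, f = 0.980.
Δf = 0.980 − 0.957 = +0.023, i.e. +2 pp.

+2 percentage points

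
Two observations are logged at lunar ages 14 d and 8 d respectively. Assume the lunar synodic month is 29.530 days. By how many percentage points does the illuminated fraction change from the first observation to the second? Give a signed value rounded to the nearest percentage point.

-43 pp

θ₁ = 360° × 14/29.530 = 170.7°, f₁ = (1 − cos θ₁)/2 = 0.993.
θ₂ = 360° × 8/29.530 = 97.5°, f₂ = (1 − cos θ₂)/2 = 0.566.
Change = f₂ − f₁ = -0.428 → -43 percentage points.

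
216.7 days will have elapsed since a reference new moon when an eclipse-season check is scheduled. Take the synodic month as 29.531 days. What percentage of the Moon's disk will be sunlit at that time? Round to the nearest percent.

216.7 d spans 7 complete synodic months (7 × 29.531 = 206.72 d) plus 9.98 d.
Phase angle: θ = 360°·(9.98 d)/(29.531 d) = 121.7°.
cos 121.7° = (-0.525), so f = (1 − (-0.525))/2 = 0.763, so 76%.

76%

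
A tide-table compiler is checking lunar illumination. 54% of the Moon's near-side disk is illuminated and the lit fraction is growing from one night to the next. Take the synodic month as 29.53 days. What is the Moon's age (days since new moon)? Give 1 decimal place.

7.8 days

Invert f = (1 − cos θ)/2 to get cos θ = 1 − 2(0.54) = -0.080, hence θ₀ = arccos -0.080 = 94.6°.
The Moon is waxing (0°–180°), so θ = 94.6° directly.
Age = 29.53 × 94.6°/360° ≈ 7.76 days.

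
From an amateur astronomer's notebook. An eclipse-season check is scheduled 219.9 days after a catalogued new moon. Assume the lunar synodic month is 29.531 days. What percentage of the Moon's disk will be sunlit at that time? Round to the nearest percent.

97%

219.9 d spans 7 complete synodic months (7 × 29.531 = 206.72 d) plus 13.18 d.
Elongation θ = 360° × 13.18/29.531 ≈ 160.7°.
With cos θ = (-0.944), the lit fraction is (1 − (-0.944))/2 ≈ 0.972, so 97%.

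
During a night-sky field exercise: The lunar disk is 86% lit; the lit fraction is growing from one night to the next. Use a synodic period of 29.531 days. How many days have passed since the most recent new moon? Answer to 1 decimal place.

11.2 days

Invert f = (1 − cos θ)/2 to get cos θ = 1 − 2(0.86) = -0.720, hence θ₀ = arccos -0.720 = 136.1°.
Waxing ⇒ before full, so θ = 136.1°.
At 360°/29.531 d per day, 136.1° corresponds to 11.16 days.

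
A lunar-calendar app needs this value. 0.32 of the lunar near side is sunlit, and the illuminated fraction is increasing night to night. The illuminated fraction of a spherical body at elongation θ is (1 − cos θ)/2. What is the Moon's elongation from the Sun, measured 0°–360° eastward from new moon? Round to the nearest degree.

69°

From f = (1 − cos θ)/2: cos θ = 1 − 2×0.32 = 0.360; arccos → 68.9°.
The Moon is waxing (0°–180°), so θ = 68.9° directly.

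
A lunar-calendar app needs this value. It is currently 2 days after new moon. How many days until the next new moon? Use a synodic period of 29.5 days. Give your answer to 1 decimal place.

The next new moon completes the synodic month: 29.5 − 2 = 27.500 days.

27.5 days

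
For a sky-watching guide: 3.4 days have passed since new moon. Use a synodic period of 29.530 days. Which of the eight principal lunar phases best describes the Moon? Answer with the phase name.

θ ≈ 360° × 3.4/29.530 = 41°, which falls in the waxing crescent sector.

waxing crescent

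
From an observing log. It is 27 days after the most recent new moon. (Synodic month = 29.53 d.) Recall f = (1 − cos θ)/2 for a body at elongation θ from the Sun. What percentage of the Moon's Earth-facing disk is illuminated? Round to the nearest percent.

7%

Elongation θ = 360° × 27/29.53 ≈ 329.2°.
Illuminated fraction = (1 − cos 329.2°)/2 = (1 − 0.859)/2 ≈ 0.071, so 7%.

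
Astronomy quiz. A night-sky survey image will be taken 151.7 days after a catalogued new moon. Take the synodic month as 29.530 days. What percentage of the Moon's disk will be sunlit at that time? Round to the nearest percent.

17%

151.7/29.530 = 5.137 lunations, so 5 complete cycles and 4.05 d into the next.
The Moon has covered 4.05/29.530 of its cycle, so θ ≈ 360° × 4.05/29.530 = 49.4°.
With cos θ = 0.651, the lit fraction is (1 − 0.651)/2 ≈ 0.174, so 17%.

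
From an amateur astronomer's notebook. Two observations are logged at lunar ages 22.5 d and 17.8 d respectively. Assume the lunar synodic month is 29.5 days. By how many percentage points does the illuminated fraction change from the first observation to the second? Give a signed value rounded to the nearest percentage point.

+44 pp

First observation: θ = 360°·22.5/29.5 = 274.6°, so f = 0.460.
Second observation: θ = 217.2°, f = 0.898.
Δf = 0.898 − 0.460 = +0.438, i.e. +44 pp.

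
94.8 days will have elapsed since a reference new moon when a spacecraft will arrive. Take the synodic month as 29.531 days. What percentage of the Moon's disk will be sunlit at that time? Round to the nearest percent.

38%

94.8/29.531 = 3.210 lunations, so 3 complete cycles and 6.21 d into the next.
Phase angle: θ = 360°·(6.21 d)/(29.531 d) = 75.7°.
Illuminated fraction = (1 − cos 75.7°)/2 = (1 − 0.248)/2 ≈ 0.376, so 38%.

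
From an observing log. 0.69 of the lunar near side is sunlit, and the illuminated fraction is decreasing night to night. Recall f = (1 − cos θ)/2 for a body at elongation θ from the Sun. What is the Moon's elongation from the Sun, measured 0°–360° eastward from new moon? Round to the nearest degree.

248°

Invert f = (1 − cos θ)/2 to get cos θ = 1 − 2(0.69) = -0.380, hence θ₀ = arccos -0.380 = 112.3°.
Waning ⇒ past full, so θ = 360° − 112.3° = 247.7°.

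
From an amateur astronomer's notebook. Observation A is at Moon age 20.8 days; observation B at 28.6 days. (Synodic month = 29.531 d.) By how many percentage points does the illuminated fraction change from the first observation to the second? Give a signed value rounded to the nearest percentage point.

-63 pp

First observation: θ = 360°·20.8/29.531 = 253.6°, so f = 0.641.
Second observation: θ = 348.7°, f = 0.010.
Δf = 0.010 − 0.641 = -0.632, i.e. -63 pp.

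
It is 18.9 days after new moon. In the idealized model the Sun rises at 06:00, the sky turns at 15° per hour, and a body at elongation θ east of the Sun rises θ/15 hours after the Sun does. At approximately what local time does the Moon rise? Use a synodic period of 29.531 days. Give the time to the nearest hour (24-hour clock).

Phase angle: θ = 360°·(18.9 d)/(29.531 d) = 230.4°.
Delay after the Sun = 230.4° / (15°/h) ≈ 15.36 h.
06:00 + 15.36 h ≈ 21:22 → 21:00 to the nearest hour.

21:00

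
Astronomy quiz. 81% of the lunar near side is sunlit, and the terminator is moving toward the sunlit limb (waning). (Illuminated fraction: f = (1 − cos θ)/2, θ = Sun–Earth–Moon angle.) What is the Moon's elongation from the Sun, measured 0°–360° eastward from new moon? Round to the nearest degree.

232°

From f = (1 − cos θ)/2: cos θ = 1 − 2×0.81 = -0.620; arccos → 128.3°.
A waning Moon lies in 180°–360°, so θ = 360° − 128.3° = 231.7°.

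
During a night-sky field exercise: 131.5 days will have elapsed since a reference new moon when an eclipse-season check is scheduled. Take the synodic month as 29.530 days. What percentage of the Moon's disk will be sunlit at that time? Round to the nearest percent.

98%

Reduce mod P: 131.5 − 4×29.530 = 13.38 d into the current lunation.
The Moon has covered 13.38/29.530 of its cycle, so θ ≈ 360° × 13.38/29.530 = 163.1°.
With cos θ = (-0.957), the lit fraction is (1 − (-0.957))/2 ≈ 0.978, so 98%.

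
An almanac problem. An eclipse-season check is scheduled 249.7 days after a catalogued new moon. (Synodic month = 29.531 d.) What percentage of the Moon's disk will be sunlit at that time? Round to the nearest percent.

249.7/29.531 = 8.456 lunations, so 8 complete cycles and 13.45 d into the next.
The Moon has covered 13.45/29.531 of its cycle, so θ ≈ 360° × 13.45/29.531 = 164.0°.
With cos θ = (-0.961), the lit fraction is (1 − (-0.961))/2 ≈ 0.981, so 98%.

98%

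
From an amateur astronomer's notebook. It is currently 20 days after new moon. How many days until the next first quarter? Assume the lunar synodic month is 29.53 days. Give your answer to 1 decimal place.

First quarter is 0.25 of the way through the cycle: age 0.25 × 29.53 = 7.383 d.
Already past this cycle's first quarter; the next is at 7.383 + 29.53 = 36.913 d, so 36.913 − 20 = 16.913 days.

16.9 days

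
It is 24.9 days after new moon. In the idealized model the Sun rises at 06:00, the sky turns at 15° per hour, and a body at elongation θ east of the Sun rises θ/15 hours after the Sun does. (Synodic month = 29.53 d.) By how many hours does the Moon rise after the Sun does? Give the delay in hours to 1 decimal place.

20.2 h

Elongation θ = 360° × 24.9/29.53 ≈ 303.6°.
Delay after the Sun = 303.6° / (15°/h) ≈ 20.24 h.
So the Moon rises 20.24 h after the Sun.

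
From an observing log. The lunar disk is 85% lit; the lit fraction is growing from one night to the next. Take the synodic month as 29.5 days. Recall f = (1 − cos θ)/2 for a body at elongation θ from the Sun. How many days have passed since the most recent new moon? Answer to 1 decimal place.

11.0 days

From f = (1 − cos θ)/2: cos θ = 1 − 2×0.85 = -0.700; arccos → 134.4°.
Waxing ⇒ before full, so θ = 134.4°.
That fraction of the synodic month is 134.4/360 × 29.5 d ≈ 11.02 d.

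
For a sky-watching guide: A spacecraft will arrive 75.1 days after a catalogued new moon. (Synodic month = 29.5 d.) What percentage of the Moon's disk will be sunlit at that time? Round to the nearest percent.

75.1 d spans 2 complete synodic months (2 × 29.5 = 59.00 d) plus 16.10 d.
Elongation θ = 360° × 16.10/29.5 ≈ 196.5°.
With cos θ = (-0.959), the lit fraction is (1 − (-0.959))/2 ≈ 0.979, so 98%.

98%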